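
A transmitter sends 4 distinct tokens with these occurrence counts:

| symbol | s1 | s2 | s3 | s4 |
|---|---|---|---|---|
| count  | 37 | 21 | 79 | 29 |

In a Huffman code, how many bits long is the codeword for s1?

2

Huffman merges, smallest pair first:
merge s2(21) and s4(29): 50
merge s1(37) and 50: 87
merge s3(79) and 87: 166
The subtree containing s1 is merged 2 times, so code length = 2.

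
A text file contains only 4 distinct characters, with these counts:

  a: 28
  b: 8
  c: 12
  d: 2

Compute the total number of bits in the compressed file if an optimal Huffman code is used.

Build the Huffman tree bottom-up:
merge d(2) and b(8): 10
merge 10 and c(12): 22
merge 22 and a(28): 50
The encoded length is the sum of every internal node's weight: 10 + 22 + 50 = 82 bits.

82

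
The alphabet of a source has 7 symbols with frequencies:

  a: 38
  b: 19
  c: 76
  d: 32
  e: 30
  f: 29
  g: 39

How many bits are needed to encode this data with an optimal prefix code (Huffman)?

713

Greedily combine the two least-frequent nodes:
b(19) + f(29) → 48
e(30) + d(32) → 62
a(38) + g(39) → 77
48 + 62 → 110
c(76) + 77 → 153
110 + 153 → 263
Total encoded bits = sum of merged weights = 48 + 62 + 77 + 110 + 153 + 263 = 713.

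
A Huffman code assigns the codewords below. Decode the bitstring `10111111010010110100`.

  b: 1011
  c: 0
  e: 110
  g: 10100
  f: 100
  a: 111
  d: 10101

bagbcf

Read left to right; each codeword is recognised as soon as it completes (prefix code):
  1011→b | 111→a | 10100→g | 1011→b | 0→c | 100→f
Decoded message: bagbcf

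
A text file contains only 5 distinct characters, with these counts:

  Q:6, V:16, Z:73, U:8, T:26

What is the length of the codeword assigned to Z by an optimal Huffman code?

1

Repeatedly merge the two smallest:
merge Q(6) and U(8): 14
merge 14 and V(16): 30
merge T(26) and 30: 56
merge 56 and Z(73): 129
Z is a child of the root — depth 1, so its codeword is a single bit.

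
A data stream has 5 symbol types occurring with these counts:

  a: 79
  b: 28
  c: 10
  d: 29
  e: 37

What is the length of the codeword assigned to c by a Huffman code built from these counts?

Build the tree from the bottom:
combine c(10), b(28) → 38
combine d(29), e(37) → 66
combine 38, 66 → 104
combine a(79), 104 → 183
The subtree containing c is merged 3 times, so code length = 3.

3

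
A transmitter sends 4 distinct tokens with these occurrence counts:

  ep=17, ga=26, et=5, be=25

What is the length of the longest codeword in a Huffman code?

Merge the two lowest-weight nodes at each step:
combine et(5), ep(17) → 22
combine 22, be(25) → 47
combine ga(26), 47 → 73
The first pair merged (et, ep) ends up deepest, at depth 3.

3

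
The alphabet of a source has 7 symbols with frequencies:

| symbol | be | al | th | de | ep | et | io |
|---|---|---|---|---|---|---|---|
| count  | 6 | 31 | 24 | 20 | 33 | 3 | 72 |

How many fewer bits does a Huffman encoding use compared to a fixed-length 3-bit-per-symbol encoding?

Fixed-length: 3 bits × 189 symbols = 567 bits.
Huffman merges:
merge et(3) and be(6): 9
merge 9 and de(20): 29
merge th(24) and 29: 53
merge al(31) and ep(33): 64
merge 53 and 64: 117
merge io(72) and 117: 189
Huffman total = 9 + 29 + 53 + 64 + 117 + 189 = 461 bits.
Saving = 567 − 461 = 106 bits.

106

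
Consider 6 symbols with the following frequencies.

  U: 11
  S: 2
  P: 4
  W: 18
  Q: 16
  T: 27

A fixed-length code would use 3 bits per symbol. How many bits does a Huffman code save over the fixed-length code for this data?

55

Fixed-length: 3 bits × 78 symbols = 234 bits.
Huffman merges:
S(2) + P(4) → 6
6 + U(11) → 17
Q(16) + 17 → 33
W(18) + T(27) → 45
33 + 45 → 78
Huffman total = 6 + 17 + 33 + 45 + 78 = 179 bits.
Saving = 234 − 179 = 55 bits.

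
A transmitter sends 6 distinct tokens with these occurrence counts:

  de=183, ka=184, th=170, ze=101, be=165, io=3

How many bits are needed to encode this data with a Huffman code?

1985

Merge the two smallest weights repeatedly:
merge io(3) and ze(101): 104
merge 104 and be(165): 269
merge th(170) and de(183): 353
merge ka(184) and 269: 453
merge 353 and 453: 806
The encoded length is the sum of every internal node's weight: 104 + 269 + 353 + 453 + 806 = 1985 bits.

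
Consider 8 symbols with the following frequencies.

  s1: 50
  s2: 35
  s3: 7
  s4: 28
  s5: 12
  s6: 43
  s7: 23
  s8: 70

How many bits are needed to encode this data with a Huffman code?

Greedily combine the two least-frequent nodes:
combine s3(7), s5(12) → 19
combine 19, s7(23) → 42
combine s4(28), s2(35) → 63
combine 42, s6(43) → 85
combine s1(50), 63 → 113
combine s8(70), 85 → 155
combine 113, 155 → 268
Total encoded bits = sum of merged weights = 19 + 42 + 63 + 85 + 113 + 155 + 268 = 745.

745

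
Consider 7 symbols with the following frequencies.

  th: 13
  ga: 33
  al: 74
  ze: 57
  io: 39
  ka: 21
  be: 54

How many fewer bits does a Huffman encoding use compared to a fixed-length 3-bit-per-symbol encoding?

Fixed-length: 3 bits × 291 symbols = 873 bits.
Huffman merges:
th(13) + ka(21) → 34
ga(33) + 34 → 67
io(39) + be(54) → 93
ze(57) + 67 → 124
al(74) + 93 → 167
124 + 167 → 291
Huffman total = 34 + 67 + 93 + 124 + 167 + 291 = 776 bits.
Saving = 873 − 776 = 97 bits.

97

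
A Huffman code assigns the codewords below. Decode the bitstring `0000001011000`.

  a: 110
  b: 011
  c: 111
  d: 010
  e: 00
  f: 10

eeefae

Read left to right; each codeword is recognised as soon as it completes (prefix code):
  00→e | 00→e | 00→e | 10→f | 110→a | 00→e
Decoded message: eeefae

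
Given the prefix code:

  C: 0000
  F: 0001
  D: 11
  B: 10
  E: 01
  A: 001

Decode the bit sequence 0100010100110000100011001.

EFEABFFBE

Read left to right; each codeword is recognised as soon as it completes (prefix code):
  01→E | 0001→F | 01→E | 001→A | 10→B | 0001→F | 0001→F | 10→B | 01→E
Decoded message: EFEABFFBE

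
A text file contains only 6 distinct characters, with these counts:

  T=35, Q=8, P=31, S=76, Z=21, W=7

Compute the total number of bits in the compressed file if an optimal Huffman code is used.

397

Greedily combine the two least-frequent nodes:
merge W(7) and Q(8): 15
merge 15 and Z(21): 36
merge P(31) and T(35): 66
merge 36 and 66: 102
merge S(76) and 102: 178
The encoded length is the sum of every internal node's weight: 15 + 36 + 66 + 102 + 178 = 397 bits.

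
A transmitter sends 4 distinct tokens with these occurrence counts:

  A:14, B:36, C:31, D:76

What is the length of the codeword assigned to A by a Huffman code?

Build the tree from the bottom:
combine A(14), C(31) → 45
combine B(36), 45 → 81
combine D(76), 81 → 157
The subtree containing A is merged 3 times, so code length = 3.

3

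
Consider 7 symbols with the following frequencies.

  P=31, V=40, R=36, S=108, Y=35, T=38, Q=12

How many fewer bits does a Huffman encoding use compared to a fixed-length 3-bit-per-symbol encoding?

108

Fixed-length: 3 bits × 300 symbols = 900 bits.
Huffman merges:
merge Q(12) and P(31): 43
merge Y(35) and R(36): 71
merge T(38) and V(40): 78
merge 43 and 71: 114
merge 78 and S(108): 186
merge 114 and 186: 300
Huffman total = 43 + 71 + 78 + 114 + 186 + 300 = 792 bits.
Saving = 900 − 792 = 108 bits.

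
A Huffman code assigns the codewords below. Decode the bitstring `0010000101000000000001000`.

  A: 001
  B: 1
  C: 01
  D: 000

ADCCDDDAD

Read left to right; each codeword is recognised as soon as it completes (prefix code):
  001→A | 000→D | 01→C | 01→C | 000→D | 000→D | 000→D | 001→A | 000→D
Decoded message: ADCCDDDAD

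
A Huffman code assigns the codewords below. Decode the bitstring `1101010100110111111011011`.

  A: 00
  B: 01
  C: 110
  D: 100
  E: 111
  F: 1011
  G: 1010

Read left to right; each codeword is recognised as soon as it completes (prefix code):
  110→C | 1010→G | 100→D | 110→C | 111→E | 111→E | 01→B | 1011→F
Decoded message: CGDCEEBF

CGDCEEBF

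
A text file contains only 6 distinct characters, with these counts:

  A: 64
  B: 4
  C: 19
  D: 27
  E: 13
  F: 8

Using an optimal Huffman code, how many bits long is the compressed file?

Greedily combine the two least-frequent nodes:
merge B(4) and F(8): 12
merge 12 and E(13): 25
merge C(19) and 25: 44
merge D(27) and 44: 71
merge A(64) and 71: 135
Total encoded bits = sum of merged weights = 12 + 25 + 44 + 71 + 135 = 287.

287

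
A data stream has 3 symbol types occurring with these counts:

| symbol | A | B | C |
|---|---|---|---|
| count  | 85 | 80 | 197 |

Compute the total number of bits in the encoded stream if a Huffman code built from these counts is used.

Greedily combine the two least-frequent nodes:
B(80) + A(85) → 165
165 + C(197) → 362
Total encoded bits = sum of merged weights = 165 + 362 = 527.

527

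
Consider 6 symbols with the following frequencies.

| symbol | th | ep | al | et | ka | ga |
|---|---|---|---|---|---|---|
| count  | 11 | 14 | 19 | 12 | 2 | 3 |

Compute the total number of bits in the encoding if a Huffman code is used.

Build the Huffman tree bottom-up:
ka(2) + ga(3) → 5
5 + th(11) → 16
et(12) + ep(14) → 26
16 + al(19) → 35
26 + 35 → 61
Total encoded bits = sum of merged weights = 5 + 16 + 26 + 35 + 61 = 143.

143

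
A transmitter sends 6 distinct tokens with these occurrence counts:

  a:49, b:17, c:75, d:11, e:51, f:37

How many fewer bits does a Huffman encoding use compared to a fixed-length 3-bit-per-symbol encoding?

147

Fixed-length: 3 bits × 240 symbols = 720 bits.
Huffman merges:
d(11) + b(17) → 28
28 + f(37) → 65
a(49) + e(51) → 100
65 + c(75) → 140
100 + 140 → 240
Huffman total = 28 + 65 + 100 + 140 + 240 = 573 bits.
Saving = 720 − 573 = 147 bits.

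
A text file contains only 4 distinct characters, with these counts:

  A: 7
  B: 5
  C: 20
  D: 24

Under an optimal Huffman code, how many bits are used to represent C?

Repeatedly merge the two smallest:
combine B(5), A(7) → 12
combine 12, C(20) → 32
combine D(24), 32 → 56
The subtree containing C is merged 2 times, so code length = 2.

2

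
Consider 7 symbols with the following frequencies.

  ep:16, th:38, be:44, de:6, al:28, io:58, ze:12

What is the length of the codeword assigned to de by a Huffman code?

5

Build the tree from the bottom:
combine de(6), ze(12) → 18
combine ep(16), 18 → 34
combine al(28), 34 → 62
combine th(38), be(44) → 82
combine io(58), 62 → 120
combine 82, 120 → 202
de's leaf is at depth 5, giving a 5-bit codeword.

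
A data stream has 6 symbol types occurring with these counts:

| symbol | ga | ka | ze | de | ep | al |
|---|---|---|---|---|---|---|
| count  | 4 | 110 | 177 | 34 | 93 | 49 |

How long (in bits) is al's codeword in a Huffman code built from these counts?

Repeatedly merge the two smallest:
merge ga(4) and de(34): 38
merge 38 and al(49): 87
merge 87 and ep(93): 180
merge ka(110) and ze(177): 287
merge 180 and 287: 467
The subtree containing al is merged 3 times, so code length = 3.

3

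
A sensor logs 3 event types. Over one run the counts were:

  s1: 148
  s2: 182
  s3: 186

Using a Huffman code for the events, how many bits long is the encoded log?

Build the Huffman tree bottom-up:
s1(148) + s2(182) → 330
s3(186) + 330 → 516
Each symbol's bit-cost is frequency × depth; summing gives 846 bits (equivalently 330 + 516).

846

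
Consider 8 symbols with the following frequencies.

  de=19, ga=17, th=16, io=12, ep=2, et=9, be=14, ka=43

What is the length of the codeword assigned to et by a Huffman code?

4

Huffman merges, smallest pair first:
combine ep(2), et(9) → 11
combine 11, io(12) → 23
combine be(14), th(16) → 30
combine ga(17), de(19) → 36
combine 23, 30 → 53
combine 36, ka(43) → 79
combine 53, 79 → 132
et sits 4 levels below the root, so its codeword is 4 bits.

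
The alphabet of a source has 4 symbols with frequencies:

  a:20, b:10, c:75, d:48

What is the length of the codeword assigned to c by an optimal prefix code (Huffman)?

Huffman merges, smallest pair first:
combine b(10), a(20) → 30
combine 30, d(48) → 78
combine c(75), 78 → 153
c is a child of the root — depth 1, so its codeword is a single bit.

1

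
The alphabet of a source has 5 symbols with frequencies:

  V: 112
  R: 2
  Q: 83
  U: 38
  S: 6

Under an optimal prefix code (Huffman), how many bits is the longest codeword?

Merge the two lowest-weight nodes at each step:
merge R(2) and S(6): 8
merge 8 and U(38): 46
merge 46 and Q(83): 129
merge V(112) and 129: 241
The rarest symbols sit at the bottom; the longest codeword is 4 bits.

4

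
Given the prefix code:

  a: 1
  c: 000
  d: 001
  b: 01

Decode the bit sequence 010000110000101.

Read left to right; each codeword is recognised as soon as it completes (prefix code):
  01→b | 000→c | 01→b | 1→a | 000→c | 01→b | 01→b
Decoded message: bcbacbb

bcbacbb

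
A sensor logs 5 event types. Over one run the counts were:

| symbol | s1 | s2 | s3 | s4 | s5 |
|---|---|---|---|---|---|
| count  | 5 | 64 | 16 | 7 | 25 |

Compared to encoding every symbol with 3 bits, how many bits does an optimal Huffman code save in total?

141

Fixed-length: 3 bits × 117 symbols = 351 bits.
Huffman merges:
combine s1(5), s4(7) → 12
combine 12, s3(16) → 28
combine s5(25), 28 → 53
combine 53, s2(64) → 117
Huffman total = 12 + 28 + 53 + 117 = 210 bits.
Saving = 351 − 210 = 141 bits.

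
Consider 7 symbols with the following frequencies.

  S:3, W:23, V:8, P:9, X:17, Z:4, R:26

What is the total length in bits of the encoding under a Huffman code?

Build the Huffman tree bottom-up:
combine S(3), Z(4) → 7
combine 7, V(8) → 15
combine P(9), 15 → 24
combine X(17), W(23) → 40
combine 24, R(26) → 50
combine 40, 50 → 90
Each symbol's bit-cost is frequency × depth; summing gives 226 bits (equivalently 7 + 15 + 24 + 40 + 50 + 90).

226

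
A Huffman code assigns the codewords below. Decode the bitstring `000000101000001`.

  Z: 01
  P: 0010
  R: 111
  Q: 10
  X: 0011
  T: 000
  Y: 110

Read left to right; each codeword is recognised as soon as it completes (prefix code):
  000→T | 000→T | 10→Q | 10→Q | 000→T | 01→Z
Decoded message: TTQQTZ

TTQQTZ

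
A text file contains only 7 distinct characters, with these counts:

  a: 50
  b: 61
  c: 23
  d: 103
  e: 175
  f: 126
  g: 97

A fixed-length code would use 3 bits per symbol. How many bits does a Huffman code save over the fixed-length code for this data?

Fixed-length: 3 bits × 635 symbols = 1905 bits.
Huffman merges:
merge c(23) and a(50): 73
merge b(61) and 73: 134
merge g(97) and d(103): 200
merge f(126) and 134: 260
merge e(175) and 200: 375
merge 260 and 375: 635
Huffman total = 73 + 134 + 200 + 260 + 375 + 635 = 1677 bits.
Saving = 1905 − 1677 = 228 bits.

228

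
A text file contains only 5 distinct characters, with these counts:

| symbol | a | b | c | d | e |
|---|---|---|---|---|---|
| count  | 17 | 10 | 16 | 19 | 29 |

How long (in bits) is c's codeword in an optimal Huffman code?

3

Build the tree from the bottom:
b(10) + c(16) → 26
a(17) + d(19) → 36
26 + e(29) → 55
36 + 55 → 91
c's leaf is at depth 3, giving a 3-bit codeword.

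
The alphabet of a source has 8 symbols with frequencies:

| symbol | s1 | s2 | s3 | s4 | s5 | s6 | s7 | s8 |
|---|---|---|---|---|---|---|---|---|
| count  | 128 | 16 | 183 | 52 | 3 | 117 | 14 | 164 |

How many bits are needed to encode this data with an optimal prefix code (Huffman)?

Greedily combine the two least-frequent nodes:
combine s5(3), s7(14) → 17
combine s2(16), 17 → 33
combine 33, s4(52) → 85
combine 85, s6(117) → 202
combine s1(128), s8(164) → 292
combine s3(183), 202 → 385
combine 292, 385 → 677
Each symbol's bit-cost is frequency × depth; summing gives 1691 bits (equivalently 17 + 33 + 85 + 202 + 292 + 385 + 677).

1691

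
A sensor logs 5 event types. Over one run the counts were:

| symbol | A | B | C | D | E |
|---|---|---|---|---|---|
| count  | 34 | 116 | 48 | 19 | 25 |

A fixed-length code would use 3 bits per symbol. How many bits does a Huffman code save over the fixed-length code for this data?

Fixed-length: 3 bits × 242 symbols = 726 bits.
Huffman merges:
merge D(19) and E(25): 44
merge A(34) and 44: 78
merge C(48) and 78: 126
merge B(116) and 126: 242
Huffman total = 44 + 78 + 126 + 242 = 490 bits.
Saving = 726 − 490 = 236 bits.

236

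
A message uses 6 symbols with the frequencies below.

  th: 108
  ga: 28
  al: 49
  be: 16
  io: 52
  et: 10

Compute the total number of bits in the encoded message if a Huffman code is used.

599

Greedily combine the two least-frequent nodes:
et(10) + be(16) → 26
26 + ga(28) → 54
al(49) + io(52) → 101
54 + 101 → 155
th(108) + 155 → 263
The encoded length is the sum of every internal node's weight: 26 + 54 + 101 + 155 + 263 = 599 bits.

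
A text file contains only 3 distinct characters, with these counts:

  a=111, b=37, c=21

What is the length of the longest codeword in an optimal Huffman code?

2

Merge the two lowest-weight nodes at each step:
c(21) + b(37) → 58
58 + a(111) → 169
The first pair merged (c, b) ends up deepest, at depth 2.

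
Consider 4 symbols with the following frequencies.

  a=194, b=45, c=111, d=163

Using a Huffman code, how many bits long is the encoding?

Build the Huffman tree bottom-up:
merge b(45) and c(111): 156
merge 156 and d(163): 319
merge a(194) and 319: 513
Each symbol's bit-cost is frequency × depth; summing gives 988 bits (equivalently 156 + 319 + 513).

988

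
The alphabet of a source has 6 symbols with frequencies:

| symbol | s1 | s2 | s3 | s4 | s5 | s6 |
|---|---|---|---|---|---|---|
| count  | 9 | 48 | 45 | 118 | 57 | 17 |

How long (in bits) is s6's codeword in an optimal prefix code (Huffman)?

Build the tree from the bottom:
merge s1(9) and s6(17): 26
merge 26 and s3(45): 71
merge s2(48) and s5(57): 105
merge 71 and 105: 176
merge s4(118) and 176: 294
s6's leaf is at depth 4, giving a 4-bit codeword.

4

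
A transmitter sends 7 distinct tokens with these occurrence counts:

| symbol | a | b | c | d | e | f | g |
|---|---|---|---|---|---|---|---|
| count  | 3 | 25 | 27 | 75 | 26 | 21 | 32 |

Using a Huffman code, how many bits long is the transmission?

Build the Huffman tree bottom-up:
combine a(3), f(21) → 24
combine 24, b(25) → 49
combine e(26), c(27) → 53
combine g(32), 49 → 81
combine 53, d(75) → 128
combine 81, 128 → 209
Total encoded bits = sum of merged weights = 24 + 49 + 53 + 81 + 128 + 209 = 544.

544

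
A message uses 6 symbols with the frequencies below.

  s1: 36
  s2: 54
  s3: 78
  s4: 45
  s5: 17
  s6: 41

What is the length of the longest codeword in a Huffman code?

3

Merge the two lowest-weight nodes at each step:
s5(17) + s1(36) → 53
s6(41) + s4(45) → 86
53 + s2(54) → 107
s3(78) + 86 → 164
107 + 164 → 271
The rarest symbols sit at the bottom; the longest codeword is 3 bits.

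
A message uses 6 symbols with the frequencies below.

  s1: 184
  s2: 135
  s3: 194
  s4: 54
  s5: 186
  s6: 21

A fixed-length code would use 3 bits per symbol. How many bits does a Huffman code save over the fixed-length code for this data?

489

Fixed-length: 3 bits × 774 symbols = 2322 bits.
Huffman merges:
merge s6(21) and s4(54): 75
merge 75 and s2(135): 210
merge s1(184) and s5(186): 370
merge s3(194) and 210: 404
merge 370 and 404: 774
Huffman total = 75 + 210 + 370 + 404 + 774 = 1833 bits.
Saving = 2322 − 1833 = 489 bits.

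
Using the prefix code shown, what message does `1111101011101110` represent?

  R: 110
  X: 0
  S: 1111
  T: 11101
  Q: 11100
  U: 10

Read left to right; each codeword is recognised as soon as it completes (prefix code):
  1111→S | 10→U | 10→U | 11101→T | 110→R
Decoded message: SUUTR

SUUTR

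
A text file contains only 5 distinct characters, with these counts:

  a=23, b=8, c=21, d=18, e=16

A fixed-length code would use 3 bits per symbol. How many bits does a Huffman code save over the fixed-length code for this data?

62

Fixed-length: 3 bits × 86 symbols = 258 bits.
Huffman merges:
combine b(8), e(16) → 24
combine d(18), c(21) → 39
combine a(23), 24 → 47
combine 39, 47 → 86
Huffman total = 24 + 39 + 47 + 86 = 196 bits.
Saving = 258 − 196 = 62 bits.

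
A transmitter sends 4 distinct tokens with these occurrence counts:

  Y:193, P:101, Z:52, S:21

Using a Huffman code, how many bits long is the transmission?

614

Greedily combine the two least-frequent nodes:
S(21) + Z(52) → 73
73 + P(101) → 174
174 + Y(193) → 367
The encoded length is the sum of every internal node's weight: 73 + 174 + 367 = 614 bits.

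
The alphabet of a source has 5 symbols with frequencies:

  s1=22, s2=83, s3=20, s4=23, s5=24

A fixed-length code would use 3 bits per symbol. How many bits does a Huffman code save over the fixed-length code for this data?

Fixed-length: 3 bits × 172 symbols = 516 bits.
Huffman merges:
combine s3(20), s1(22) → 42
combine s4(23), s5(24) → 47
combine 42, 47 → 89
combine s2(83), 89 → 172
Huffman total = 42 + 47 + 89 + 172 = 350 bits.
Saving = 516 − 350 = 166 bits.

166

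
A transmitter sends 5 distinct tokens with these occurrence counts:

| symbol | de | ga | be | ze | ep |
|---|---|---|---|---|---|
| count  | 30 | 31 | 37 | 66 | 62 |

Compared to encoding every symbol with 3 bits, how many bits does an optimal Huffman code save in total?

Fixed-length: 3 bits × 226 symbols = 678 bits.
Huffman merges:
combine de(30), ga(31) → 61
combine be(37), 61 → 98
combine ep(62), ze(66) → 128
combine 98, 128 → 226
Huffman total = 61 + 98 + 128 + 226 = 513 bits.
Saving = 678 − 513 = 165 bits.

165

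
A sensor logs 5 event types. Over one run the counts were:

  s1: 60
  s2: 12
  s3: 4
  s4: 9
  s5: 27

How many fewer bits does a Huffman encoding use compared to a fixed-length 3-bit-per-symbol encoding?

134

Fixed-length: 3 bits × 112 symbols = 336 bits.
Huffman merges:
combine s3(4), s4(9) → 13
combine s2(12), 13 → 25
combine 25, s5(27) → 52
combine 52, s1(60) → 112
Huffman total = 13 + 25 + 52 + 112 = 202 bits.
Saving = 336 − 202 = 134 bits.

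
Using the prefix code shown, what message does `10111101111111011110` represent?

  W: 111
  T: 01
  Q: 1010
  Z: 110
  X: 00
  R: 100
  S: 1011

Read left to right; each codeword is recognised as soon as it completes (prefix code):
  1011→S | 110→Z | 111→W | 111→W | 1011→S | 110→Z
Decoded message: SZWWSZ

SZWWSZ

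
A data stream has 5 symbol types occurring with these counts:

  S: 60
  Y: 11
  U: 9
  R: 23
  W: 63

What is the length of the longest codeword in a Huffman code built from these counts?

4

Merge the two lowest-weight nodes at each step:
combine U(9), Y(11) → 20
combine 20, R(23) → 43
combine 43, S(60) → 103
combine W(63), 103 → 166
Maximum depth reached is 4.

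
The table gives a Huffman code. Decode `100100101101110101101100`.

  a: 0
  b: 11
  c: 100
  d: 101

ccddbaddc

Read left to right; each codeword is recognised as soon as it completes (prefix code):
  100→c | 100→c | 101→d | 101→d | 11→b | 0→a | 101→d | 101→d | 100→c
Decoded message: ccddbaddc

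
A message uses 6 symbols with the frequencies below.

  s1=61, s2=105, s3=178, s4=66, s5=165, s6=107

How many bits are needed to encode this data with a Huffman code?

1703

Merge the two smallest weights repeatedly:
s1(61) + s4(66) → 127
s2(105) + s6(107) → 212
127 + s5(165) → 292
s3(178) + 212 → 390
292 + 390 → 682
Each symbol's bit-cost is frequency × depth; summing gives 1703 bits (equivalently 127 + 212 + 292 + 390 + 682).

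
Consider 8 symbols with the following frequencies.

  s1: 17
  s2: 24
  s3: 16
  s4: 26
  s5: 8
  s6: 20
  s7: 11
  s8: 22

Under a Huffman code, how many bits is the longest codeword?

Merge the two lowest-weight nodes at each step:
combine s5(8), s7(11) → 19
combine s3(16), s1(17) → 33
combine 19, s6(20) → 39
combine s8(22), s2(24) → 46
combine s4(26), 33 → 59
combine 39, 46 → 85
combine 59, 85 → 144
The rarest symbols sit at the bottom; the longest codeword is 4 bits.

4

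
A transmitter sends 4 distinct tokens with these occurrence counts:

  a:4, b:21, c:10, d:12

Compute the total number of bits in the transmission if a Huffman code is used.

Merge the two smallest weights repeatedly:
merge a(4) and c(10): 14
merge d(12) and 14: 26
merge b(21) and 26: 47
Total encoded bits = sum of merged weights = 14 + 26 + 47 = 87.

87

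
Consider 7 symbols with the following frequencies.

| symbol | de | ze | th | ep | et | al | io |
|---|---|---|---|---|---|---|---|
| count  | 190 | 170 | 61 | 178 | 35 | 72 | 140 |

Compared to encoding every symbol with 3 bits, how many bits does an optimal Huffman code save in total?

Fixed-length: 3 bits × 846 symbols = 2538 bits.
Huffman merges:
merge et(35) and th(61): 96
merge al(72) and 96: 168
merge io(140) and 168: 308
merge ze(170) and ep(178): 348
merge de(190) and 308: 498
merge 348 and 498: 846
Huffman total = 96 + 168 + 308 + 348 + 498 + 846 = 2264 bits.
Saving = 2538 − 2264 = 274 bits.

274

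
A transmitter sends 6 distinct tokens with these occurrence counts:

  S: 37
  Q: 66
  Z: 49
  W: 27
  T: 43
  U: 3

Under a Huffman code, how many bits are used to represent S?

3

Repeatedly merge the two smallest:
combine U(3), W(27) → 30
combine 30, S(37) → 67
combine T(43), Z(49) → 92
combine Q(66), 67 → 133
combine 92, 133 → 225
S's leaf is at depth 3, giving a 3-bit codeword.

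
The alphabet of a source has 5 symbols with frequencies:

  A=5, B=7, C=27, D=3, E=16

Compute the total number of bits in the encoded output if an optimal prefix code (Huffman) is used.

112

Greedily combine the two least-frequent nodes:
merge D(3) and A(5): 8
merge B(7) and 8: 15
merge 15 and E(16): 31
merge C(27) and 31: 58
Total encoded bits = sum of merged weights = 8 + 15 + 31 + 58 = 112.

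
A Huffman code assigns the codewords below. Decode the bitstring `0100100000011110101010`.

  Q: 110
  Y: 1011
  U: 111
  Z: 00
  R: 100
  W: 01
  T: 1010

Read left to right; each codeword is recognised as soon as it completes (prefix code):
  01→W | 00→Z | 100→R | 00→Z | 00→Z | 111→U | 1010→T | 1010→T
Decoded message: WZRZZUTT

WZRZZUTT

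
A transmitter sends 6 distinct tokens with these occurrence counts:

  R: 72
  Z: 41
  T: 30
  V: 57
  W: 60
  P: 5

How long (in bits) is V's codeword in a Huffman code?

2

Repeatedly merge the two smallest:
P(5) + T(30) → 35
35 + Z(41) → 76
V(57) + W(60) → 117
R(72) + 76 → 148
117 + 148 → 265
V sits 2 levels below the root, so its codeword is 2 bits.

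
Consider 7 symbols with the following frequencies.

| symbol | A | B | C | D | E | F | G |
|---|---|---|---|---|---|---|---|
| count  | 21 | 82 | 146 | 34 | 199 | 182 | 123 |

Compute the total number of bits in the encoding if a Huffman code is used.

Merge the two smallest weights repeatedly:
A(21) + D(34) → 55
55 + B(82) → 137
G(123) + 137 → 260
C(146) + F(182) → 328
E(199) + 260 → 459
328 + 459 → 787
Total encoded bits = sum of merged weights = 55 + 137 + 260 + 328 + 459 + 787 = 2026.

2026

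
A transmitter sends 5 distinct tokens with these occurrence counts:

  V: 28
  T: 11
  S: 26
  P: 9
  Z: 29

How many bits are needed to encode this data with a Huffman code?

226

Merge the two smallest weights repeatedly:
combine P(9), T(11) → 20
combine 20, S(26) → 46
combine V(28), Z(29) → 57
combine 46, 57 → 103
Each symbol's bit-cost is frequency × depth; summing gives 226 bits (equivalently 20 + 46 + 57 + 103).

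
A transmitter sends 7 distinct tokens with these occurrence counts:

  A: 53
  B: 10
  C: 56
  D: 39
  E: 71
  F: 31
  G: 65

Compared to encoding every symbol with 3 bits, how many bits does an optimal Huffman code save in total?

Fixed-length: 3 bits × 325 symbols = 975 bits.
Huffman merges:
merge B(10) and F(31): 41
merge D(39) and 41: 80
merge A(53) and C(56): 109
merge G(65) and E(71): 136
merge 80 and 109: 189
merge 136 and 189: 325
Huffman total = 41 + 80 + 109 + 136 + 189 + 325 = 880 bits.
Saving = 975 − 880 = 95 bits.

95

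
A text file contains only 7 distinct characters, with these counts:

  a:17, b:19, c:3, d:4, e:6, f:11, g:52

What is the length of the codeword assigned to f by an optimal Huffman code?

3

Repeatedly merge the two smallest:
combine c(3), d(4) → 7
combine e(6), 7 → 13
combine f(11), 13 → 24
combine a(17), b(19) → 36
combine 24, 36 → 60
combine g(52), 60 → 112
f sits 3 levels below the root, so its codeword is 3 bits.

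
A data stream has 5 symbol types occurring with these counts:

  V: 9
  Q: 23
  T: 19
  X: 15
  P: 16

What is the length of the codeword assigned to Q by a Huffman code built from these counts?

2

Build the tree from the bottom:
V(9) + X(15) → 24
P(16) + T(19) → 35
Q(23) + 24 → 47
35 + 47 → 82
Q's leaf is at depth 2, giving a 2-bit codeword.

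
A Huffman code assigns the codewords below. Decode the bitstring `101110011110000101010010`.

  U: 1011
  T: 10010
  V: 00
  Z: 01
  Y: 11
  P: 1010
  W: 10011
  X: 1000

UWYVVPT

Read left to right; each codeword is recognised as soon as it completes (prefix code):
  1011→U | 10011→W | 11→Y | 00→V | 00→V | 1010→P | 10010→T
Decoded message: UWYVVPT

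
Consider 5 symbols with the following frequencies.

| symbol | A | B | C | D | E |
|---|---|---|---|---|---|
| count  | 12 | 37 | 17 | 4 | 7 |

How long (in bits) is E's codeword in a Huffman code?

4

Huffman merges, smallest pair first:
combine D(4), E(7) → 11
combine 11, A(12) → 23
combine C(17), 23 → 40
combine B(37), 40 → 77
E's leaf is at depth 4, giving a 4-bit codeword.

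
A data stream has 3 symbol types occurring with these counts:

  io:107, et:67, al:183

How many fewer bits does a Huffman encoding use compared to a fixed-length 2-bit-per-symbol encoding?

Fixed-length: 2 bits × 357 symbols = 714 bits.
Huffman merges:
merge et(67) and io(107): 174
merge 174 and al(183): 357
Huffman total = 174 + 357 = 531 bits.
Saving = 714 − 531 = 183 bits.

183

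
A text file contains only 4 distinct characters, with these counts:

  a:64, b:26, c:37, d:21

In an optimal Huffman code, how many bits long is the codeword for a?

1

Repeatedly merge the two smallest:
d(21) + b(26) → 47
c(37) + 47 → 84
a(64) + 84 → 148
a is a child of the root — depth 1, so its codeword is a single bit.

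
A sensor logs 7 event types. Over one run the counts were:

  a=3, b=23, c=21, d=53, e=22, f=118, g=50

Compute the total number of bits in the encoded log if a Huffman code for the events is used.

Greedily combine the two least-frequent nodes:
combine a(3), c(21) → 24
combine e(22), b(23) → 45
combine 24, 45 → 69
combine g(50), d(53) → 103
combine 69, 103 → 172
combine f(118), 172 → 290
Total encoded bits = sum of merged weights = 24 + 45 + 69 + 103 + 172 + 290 = 703.

703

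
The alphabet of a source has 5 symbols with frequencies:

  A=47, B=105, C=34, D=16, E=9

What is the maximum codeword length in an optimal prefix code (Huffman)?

Merge the two lowest-weight nodes at each step:
merge E(9) and D(16): 25
merge 25 and C(34): 59
merge A(47) and 59: 106
merge B(105) and 106: 211
The first pair merged (E, D) ends up deepest, at depth 4.

4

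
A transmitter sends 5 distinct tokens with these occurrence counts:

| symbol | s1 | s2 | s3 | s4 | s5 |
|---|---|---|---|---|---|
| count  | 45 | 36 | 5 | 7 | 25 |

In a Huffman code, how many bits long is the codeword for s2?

Huffman merges, smallest pair first:
merge s3(5) and s4(7): 12
merge 12 and s5(25): 37
merge s2(36) and 37: 73
merge s1(45) and 73: 118
The subtree containing s2 is merged 2 times, so code length = 2.

2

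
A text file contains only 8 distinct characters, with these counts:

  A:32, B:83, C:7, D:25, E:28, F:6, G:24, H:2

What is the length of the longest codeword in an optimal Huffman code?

Merge the two lowest-weight nodes at each step:
merge H(2) and F(6): 8
merge C(7) and 8: 15
merge 15 and G(24): 39
merge D(25) and E(28): 53
merge A(32) and 39: 71
merge 53 and 71: 124
merge B(83) and 124: 207
The rarest symbols sit at the bottom; the longest codeword is 6 bits.

6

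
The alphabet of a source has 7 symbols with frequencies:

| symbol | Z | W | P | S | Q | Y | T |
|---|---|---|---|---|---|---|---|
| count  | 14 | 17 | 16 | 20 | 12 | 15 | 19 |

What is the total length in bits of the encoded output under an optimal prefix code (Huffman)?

319

Build the Huffman tree bottom-up:
merge Q(12) and Z(14): 26
merge Y(15) and P(16): 31
merge W(17) and T(19): 36
merge S(20) and 26: 46
merge 31 and 36: 67
merge 46 and 67: 113
The encoded length is the sum of every internal node's weight: 26 + 31 + 36 + 46 + 67 + 113 = 319 bits.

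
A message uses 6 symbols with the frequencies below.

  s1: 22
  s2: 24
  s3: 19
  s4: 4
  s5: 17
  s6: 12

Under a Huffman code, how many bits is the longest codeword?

Merge the two lowest-weight nodes at each step:
s4(4) + s6(12) → 16
16 + s5(17) → 33
s3(19) + s1(22) → 41
s2(24) + 33 → 57
41 + 57 → 98
The first pair merged (s4, s6) ends up deepest, at depth 4.

4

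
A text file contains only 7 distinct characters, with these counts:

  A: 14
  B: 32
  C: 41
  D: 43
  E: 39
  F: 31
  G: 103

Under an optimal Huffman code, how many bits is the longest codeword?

3

Merge the two lowest-weight nodes at each step:
combine A(14), F(31) → 45
combine B(32), E(39) → 71
combine C(41), D(43) → 84
combine 45, 71 → 116
combine 84, G(103) → 187
combine 116, 187 → 303
The first pair merged (A, F) ends up deepest, at depth 3.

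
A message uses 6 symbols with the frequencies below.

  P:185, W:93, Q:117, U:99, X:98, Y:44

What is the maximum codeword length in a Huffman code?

Merge the two lowest-weight nodes at each step:
combine Y(44), W(93) → 137
combine X(98), U(99) → 197
combine Q(117), 137 → 254
combine P(185), 197 → 382
combine 254, 382 → 636
Maximum depth reached is 3.

3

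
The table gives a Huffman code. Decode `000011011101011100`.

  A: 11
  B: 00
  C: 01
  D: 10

Read left to right; each codeword is recognised as soon as it completes (prefix code):
  00→B | 00→B | 11→A | 01→C | 11→A | 01→C | 01→C | 11→A | 00→B
Decoded message: BBACACCAB

BBACACCAB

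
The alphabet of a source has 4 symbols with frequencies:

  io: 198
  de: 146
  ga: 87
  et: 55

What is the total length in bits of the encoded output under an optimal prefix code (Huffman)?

916

Merge the two smallest weights repeatedly:
et(55) + ga(87) → 142
142 + de(146) → 288
io(198) + 288 → 486
The encoded length is the sum of every internal node's weight: 142 + 288 + 486 = 916 bits.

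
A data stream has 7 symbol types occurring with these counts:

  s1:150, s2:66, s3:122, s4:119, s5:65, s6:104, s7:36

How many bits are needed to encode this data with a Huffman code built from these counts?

Build the Huffman tree bottom-up:
merge s7(36) and s5(65): 101
merge s2(66) and 101: 167
merge s6(104) and s4(119): 223
merge s3(122) and s1(150): 272
merge 167 and 223: 390
merge 272 and 390: 662
Each symbol's bit-cost is frequency × depth; summing gives 1815 bits (equivalently 101 + 167 + 223 + 272 + 390 + 662).

1815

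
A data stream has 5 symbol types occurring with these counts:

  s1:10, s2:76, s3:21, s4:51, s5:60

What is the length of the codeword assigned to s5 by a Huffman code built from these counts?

Repeatedly merge the two smallest:
merge s1(10) and s3(21): 31
merge 31 and s4(51): 82
merge s5(60) and s2(76): 136
merge 82 and 136: 218
s5's leaf is at depth 2, giving a 2-bit codeword.

2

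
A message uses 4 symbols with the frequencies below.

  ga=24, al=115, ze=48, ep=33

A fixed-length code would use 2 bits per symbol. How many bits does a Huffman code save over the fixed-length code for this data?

58

Fixed-length: 2 bits × 220 symbols = 440 bits.
Huffman merges:
merge ga(24) and ep(33): 57
merge ze(48) and 57: 105
merge 105 and al(115): 220
Huffman total = 57 + 105 + 220 = 382 bits.
Saving = 440 − 382 = 58 bits.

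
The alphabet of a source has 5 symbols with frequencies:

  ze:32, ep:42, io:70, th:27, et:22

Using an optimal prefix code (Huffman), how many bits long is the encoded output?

Merge the two smallest weights repeatedly:
et(22) + th(27) → 49
ze(32) + ep(42) → 74
49 + io(70) → 119
74 + 119 → 193
The encoded length is the sum of every internal node's weight: 49 + 74 + 119 + 193 = 435 bits.

435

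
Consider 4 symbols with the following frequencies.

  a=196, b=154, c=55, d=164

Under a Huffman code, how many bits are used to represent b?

2

Huffman merges, smallest pair first:
c(55) + b(154) → 209
d(164) + a(196) → 360
209 + 360 → 569
The subtree containing b is merged 2 times, so code length = 2.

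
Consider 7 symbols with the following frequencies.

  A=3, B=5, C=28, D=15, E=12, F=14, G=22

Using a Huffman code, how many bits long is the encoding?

Build the Huffman tree bottom-up:
combine A(3), B(5) → 8
combine 8, E(12) → 20
combine F(14), D(15) → 29
combine 20, G(22) → 42
combine C(28), 29 → 57
combine 42, 57 → 99
Total encoded bits = sum of merged weights = 8 + 20 + 29 + 42 + 57 + 99 = 255.

255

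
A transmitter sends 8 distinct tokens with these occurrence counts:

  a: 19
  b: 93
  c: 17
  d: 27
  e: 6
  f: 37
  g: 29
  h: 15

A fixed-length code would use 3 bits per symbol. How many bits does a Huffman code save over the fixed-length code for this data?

81

Fixed-length: 3 bits × 243 symbols = 729 bits.
Huffman merges:
e(6) + h(15) → 21
c(17) + a(19) → 36
21 + d(27) → 48
g(29) + 36 → 65
f(37) + 48 → 85
65 + 85 → 150
b(93) + 150 → 243
Huffman total = 21 + 36 + 48 + 65 + 85 + 150 + 243 = 648 bits.
Saving = 729 − 648 = 81 bits.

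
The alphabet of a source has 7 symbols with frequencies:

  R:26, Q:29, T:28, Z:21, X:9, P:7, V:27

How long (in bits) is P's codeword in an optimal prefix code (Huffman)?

4

Repeatedly merge the two smallest:
P(7) + X(9) → 16
16 + Z(21) → 37
R(26) + V(27) → 53
T(28) + Q(29) → 57
37 + 53 → 90
57 + 90 → 147
The subtree containing P is merged 4 times, so code length = 4.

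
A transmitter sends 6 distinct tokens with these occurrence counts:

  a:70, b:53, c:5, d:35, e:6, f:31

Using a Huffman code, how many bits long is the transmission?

453

Merge the two smallest weights repeatedly:
merge c(5) and e(6): 11
merge 11 and f(31): 42
merge d(35) and 42: 77
merge b(53) and a(70): 123
merge 77 and 123: 200
The encoded length is the sum of every internal node's weight: 11 + 42 + 77 + 123 + 200 = 453 bits.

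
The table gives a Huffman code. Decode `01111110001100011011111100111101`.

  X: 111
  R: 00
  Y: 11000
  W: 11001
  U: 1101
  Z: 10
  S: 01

SXYYUXWXS

Read left to right; each codeword is recognised as soon as it completes (prefix code):
  01→S | 111→X | 11000→Y | 11000→Y | 1101→U | 111→X | 11001→W | 111→X | 01→S
Decoded message: SXYYUXWXS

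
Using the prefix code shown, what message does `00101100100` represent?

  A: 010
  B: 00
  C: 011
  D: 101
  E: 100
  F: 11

Read left to right; each codeword is recognised as soon as it completes (prefix code):
  00→B | 101→D | 100→E | 100→E
Decoded message: BDEE

BDEE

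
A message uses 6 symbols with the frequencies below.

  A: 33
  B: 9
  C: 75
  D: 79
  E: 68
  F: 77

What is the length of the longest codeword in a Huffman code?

Merge the two lowest-weight nodes at each step:
B(9) + A(33) → 42
42 + E(68) → 110
C(75) + F(77) → 152
D(79) + 110 → 189
152 + 189 → 341
The rarest symbols sit at the bottom; the longest codeword is 4 bits.

4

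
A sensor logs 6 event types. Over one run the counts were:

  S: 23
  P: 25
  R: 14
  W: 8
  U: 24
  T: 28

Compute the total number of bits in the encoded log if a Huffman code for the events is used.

Greedily combine the two least-frequent nodes:
combine W(8), R(14) → 22
combine 22, S(23) → 45
combine U(24), P(25) → 49
combine T(28), 45 → 73
combine 49, 73 → 122
The encoded length is the sum of every internal node's weight: 22 + 45 + 49 + 73 + 122 = 311 bits.

311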